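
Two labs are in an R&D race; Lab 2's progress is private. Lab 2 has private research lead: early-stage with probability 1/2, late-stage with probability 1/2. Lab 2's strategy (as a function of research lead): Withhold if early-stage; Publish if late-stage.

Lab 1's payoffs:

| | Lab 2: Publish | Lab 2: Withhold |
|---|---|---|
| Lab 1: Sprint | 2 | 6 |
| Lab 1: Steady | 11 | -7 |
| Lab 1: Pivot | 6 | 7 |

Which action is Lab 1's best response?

Pivot

E[Sprint] = 1/2·(6) + 1/2·(2) = 4
E[Steady] = 1/2·(-7) + 1/2·(11) = 2
E[Pivot] = 1/2·(7) + 1/2·(6) = 13/2
Best response: Pivot (13/2 is the largest).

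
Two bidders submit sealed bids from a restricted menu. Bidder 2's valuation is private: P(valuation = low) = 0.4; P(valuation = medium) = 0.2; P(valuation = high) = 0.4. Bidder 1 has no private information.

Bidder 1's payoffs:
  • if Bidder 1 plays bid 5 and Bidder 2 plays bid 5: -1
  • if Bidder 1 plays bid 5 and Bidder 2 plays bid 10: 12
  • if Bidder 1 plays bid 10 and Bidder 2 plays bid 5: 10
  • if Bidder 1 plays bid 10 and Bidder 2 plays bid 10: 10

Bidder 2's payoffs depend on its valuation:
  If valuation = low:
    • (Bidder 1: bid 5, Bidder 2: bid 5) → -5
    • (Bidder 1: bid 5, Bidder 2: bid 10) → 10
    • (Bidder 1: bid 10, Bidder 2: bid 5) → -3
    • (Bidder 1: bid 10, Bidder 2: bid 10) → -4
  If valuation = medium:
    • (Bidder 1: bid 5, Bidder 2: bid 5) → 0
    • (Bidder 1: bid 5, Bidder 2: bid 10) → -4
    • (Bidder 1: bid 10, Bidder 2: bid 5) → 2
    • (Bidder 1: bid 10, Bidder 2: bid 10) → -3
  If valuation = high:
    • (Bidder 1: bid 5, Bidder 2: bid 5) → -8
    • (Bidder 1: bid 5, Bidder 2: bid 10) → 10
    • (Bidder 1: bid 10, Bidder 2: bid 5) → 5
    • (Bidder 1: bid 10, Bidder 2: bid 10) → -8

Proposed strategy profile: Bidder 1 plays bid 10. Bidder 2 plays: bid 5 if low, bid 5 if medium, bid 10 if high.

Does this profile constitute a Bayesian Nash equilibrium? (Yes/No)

A profile is a BNE iff every type of every player is best-responding given beliefs about the other side.
Bidder 1 plays bid 10: E[bid 10] = 0.4·(10) + 0.2·(10) + 0.4·(10) = 10; E[bid 5] = 4.2. Best-responding. ✓
Bidder 2 (valuation low), facing bid 10: bid 5 gives -3, bid 10 gives -4. Proposed bid 5 is best. ✓
Bidder 2 (valuation medium), facing bid 10: bid 5 gives 2, bid 10 gives -3. Proposed bid 5 is best. ✓
Bidder 2 (valuation high), facing bid 10: bid 5 gives 5, bid 10 gives -8. Proposed bid 10 is not best — profitable deviation exists. ✗

No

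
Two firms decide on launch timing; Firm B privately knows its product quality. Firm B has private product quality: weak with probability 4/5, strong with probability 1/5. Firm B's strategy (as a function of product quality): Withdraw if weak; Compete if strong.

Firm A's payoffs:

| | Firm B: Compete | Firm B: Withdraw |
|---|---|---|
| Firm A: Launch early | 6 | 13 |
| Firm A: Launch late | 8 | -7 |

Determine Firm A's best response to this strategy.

Launch early

Compute Firm A's expected payoff for each action, taking the expectation over Firm B's type.
E[Launch early] = 4/5·(13) + 1/5·(6) = 58/5
E[Launch late] = 4/5·(-7) + 1/5·(8) = -4
Best response: Launch early (58/5 is the largest).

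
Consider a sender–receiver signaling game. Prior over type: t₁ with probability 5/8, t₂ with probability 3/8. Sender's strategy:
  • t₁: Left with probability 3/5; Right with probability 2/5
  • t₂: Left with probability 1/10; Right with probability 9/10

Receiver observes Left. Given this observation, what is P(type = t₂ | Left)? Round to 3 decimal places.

Apply Bayes' rule using the sender's strategy as the likelihood.
P(Left) = (5/8)·(3/5) + (3/8)·(1/10) = 33/80
P(t₂ | Left) = ((3/8)·(1/10)) / (33/80) = (3/80) / (33/80) = 1/11

0.091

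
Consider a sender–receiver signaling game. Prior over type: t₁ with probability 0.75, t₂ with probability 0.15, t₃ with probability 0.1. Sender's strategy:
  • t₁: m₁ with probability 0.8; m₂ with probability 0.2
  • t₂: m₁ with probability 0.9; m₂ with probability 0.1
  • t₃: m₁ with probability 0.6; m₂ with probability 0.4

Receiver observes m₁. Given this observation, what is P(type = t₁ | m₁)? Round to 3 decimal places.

0.755

Apply Bayes' rule using the sender's strategy as the likelihood.
P(m₁) = 0.75·0.8 + 0.15·0.9 + 0.1·0.6 = 0.795
P(t₁ | m₁) = (0.75·0.8) / 0.795 = 0.6 / 0.795 = 0.754717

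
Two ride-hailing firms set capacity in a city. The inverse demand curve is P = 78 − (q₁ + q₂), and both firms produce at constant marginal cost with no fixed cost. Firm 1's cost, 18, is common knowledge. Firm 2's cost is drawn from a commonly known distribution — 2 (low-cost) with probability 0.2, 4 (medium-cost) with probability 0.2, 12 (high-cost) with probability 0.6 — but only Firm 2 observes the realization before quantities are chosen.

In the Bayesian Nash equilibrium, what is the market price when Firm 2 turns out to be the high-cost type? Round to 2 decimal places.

Firm 2 with cost c maximizes (78 − (q₁+q₂) − c)·q₂, giving q₂(c) = (78 − c − q₁)/2.
E[c₂] = 0.2·2 + 0.2·4 + 0.6·12 = 8.4
Firm 1's FOC against E[q₂] yields q₁ = (78 − 2·18 + E[c₂])/3 = (78 − 36 + 8.4)/3 = 16.8.
q₂(high-cost) = 24.6, so P = 78 − (16.8 + 24.6) = 36.6.

36.60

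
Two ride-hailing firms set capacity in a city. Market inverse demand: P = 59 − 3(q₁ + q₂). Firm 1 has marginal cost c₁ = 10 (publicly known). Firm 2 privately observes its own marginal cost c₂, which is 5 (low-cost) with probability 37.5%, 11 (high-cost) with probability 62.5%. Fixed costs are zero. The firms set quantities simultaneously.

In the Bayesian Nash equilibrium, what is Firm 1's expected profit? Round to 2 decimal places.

Type-c best response for Firm 2: q₂(c) = (59 − c)/6 − q₁/2.
Firm 1 maximizes expected profit; its first-order condition is 59 − 6q₁ − 3E[q₂] − 10 = 0.
Substituting E[q₂] and solving: E[c₂] = 8.75, so q₁ = (59 − 2·10 + 8.75)/9 = 5.30556.
E[P] = 59 − 3·(q₁ + E[q₂]) = 25.9167; Firm 1's expected profit = (E[P] − 10)·q₁ = (25.9167 − 10)·5.30556 = 84.4468.

84.45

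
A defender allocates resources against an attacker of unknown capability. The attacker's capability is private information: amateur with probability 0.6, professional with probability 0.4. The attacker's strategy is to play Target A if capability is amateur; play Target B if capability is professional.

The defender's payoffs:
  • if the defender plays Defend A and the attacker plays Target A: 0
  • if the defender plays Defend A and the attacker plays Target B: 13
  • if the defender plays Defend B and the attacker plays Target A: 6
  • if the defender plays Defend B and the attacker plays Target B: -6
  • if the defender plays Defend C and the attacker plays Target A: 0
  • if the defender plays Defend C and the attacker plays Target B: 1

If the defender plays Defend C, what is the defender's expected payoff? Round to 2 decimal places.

0.40

Take the expectation over the attacker's capability, weighting each type's action by its prior probability.
E[Defend C] = 0.6·0 + 0.4·1 = 0 + 0.4 = 0.4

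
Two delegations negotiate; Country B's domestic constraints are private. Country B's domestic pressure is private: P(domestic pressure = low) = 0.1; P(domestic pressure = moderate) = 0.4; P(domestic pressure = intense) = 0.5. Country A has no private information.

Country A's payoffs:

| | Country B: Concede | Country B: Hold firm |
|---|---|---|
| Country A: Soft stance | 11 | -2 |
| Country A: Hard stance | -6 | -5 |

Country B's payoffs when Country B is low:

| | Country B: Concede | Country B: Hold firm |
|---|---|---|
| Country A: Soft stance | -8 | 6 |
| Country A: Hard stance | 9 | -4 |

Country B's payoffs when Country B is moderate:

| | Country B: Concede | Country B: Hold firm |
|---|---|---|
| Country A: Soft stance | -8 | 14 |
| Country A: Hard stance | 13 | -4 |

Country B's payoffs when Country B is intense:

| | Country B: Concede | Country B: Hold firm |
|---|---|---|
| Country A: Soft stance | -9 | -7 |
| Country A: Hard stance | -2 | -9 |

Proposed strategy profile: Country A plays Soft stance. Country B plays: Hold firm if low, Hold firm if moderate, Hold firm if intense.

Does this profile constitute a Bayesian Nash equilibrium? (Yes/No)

Yes

A profile is a BNE iff every type of every player is best-responding given beliefs about the other side.
Country A plays Soft stance: E[Soft stance] = 0.1·(-2) + 0.4·(-2) + 0.5·(-2) = -2; E[Hard stance] = -5. Best-responding. ✓
Country B (domestic pressure low), facing Soft stance: Concede gives -8, Hold firm gives 6. Proposed Hold firm is best. ✓
Country B (domestic pressure moderate), facing Soft stance: Concede gives -8, Hold firm gives 14. Proposed Hold firm is best. ✓
Country B (domestic pressure intense), facing Soft stance: Concede gives -9, Hold firm gives -7. Proposed Hold firm is best. ✓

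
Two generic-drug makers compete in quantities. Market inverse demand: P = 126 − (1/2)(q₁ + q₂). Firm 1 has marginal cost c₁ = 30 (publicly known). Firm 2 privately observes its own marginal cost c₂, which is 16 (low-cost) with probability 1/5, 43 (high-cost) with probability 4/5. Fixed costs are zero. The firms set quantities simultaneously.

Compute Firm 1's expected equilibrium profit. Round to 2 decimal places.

2385.10

Firm 2 with cost c maximizes (126 − (1/2)(q₁+q₂) − c)·q₂, giving q₂(c) = (126 − c − (1/2)q₁).
E[c₂] = 1/5·16 + 4/5·43 = 37.6
Firm 1's FOC against E[q₂] yields q₁ = (126 − 2·30 + E[c₂])/(3/2) = (126 − 60 + 37.6)/(3/2) = 69.0667.
E[P] = 126 − (1/2)·(q₁ + E[q₂]) = 64.5333; Firm 1's expected profit = (E[P] − 30)·q₁ = (64.5333 − 30)·69.0667 = 2385.1.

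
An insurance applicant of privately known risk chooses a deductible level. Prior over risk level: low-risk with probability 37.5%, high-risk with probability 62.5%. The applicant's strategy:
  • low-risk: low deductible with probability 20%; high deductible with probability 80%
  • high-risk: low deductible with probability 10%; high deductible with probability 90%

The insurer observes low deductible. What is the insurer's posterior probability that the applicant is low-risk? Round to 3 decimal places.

0.545

P(low deductible) = 0.375·0.2 + 0.625·0.1 = 0.1375
P(low-risk | low deductible) = (0.375·0.2) / 0.1375 = 0.075 / 0.1375 = 0.545455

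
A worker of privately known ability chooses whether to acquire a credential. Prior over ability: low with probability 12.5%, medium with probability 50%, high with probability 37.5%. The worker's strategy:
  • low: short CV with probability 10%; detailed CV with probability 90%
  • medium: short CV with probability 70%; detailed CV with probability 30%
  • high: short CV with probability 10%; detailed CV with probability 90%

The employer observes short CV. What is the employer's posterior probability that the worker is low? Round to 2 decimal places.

Apply Bayes' rule using the sender's strategy as the likelihood.
P(short CV) = 0.125·0.1 + 0.5·0.7 + 0.375·0.1 = 0.4
P(low | short CV) = (0.125·0.1) / 0.4 = 0.0125 / 0.4 = 0.03125

0.03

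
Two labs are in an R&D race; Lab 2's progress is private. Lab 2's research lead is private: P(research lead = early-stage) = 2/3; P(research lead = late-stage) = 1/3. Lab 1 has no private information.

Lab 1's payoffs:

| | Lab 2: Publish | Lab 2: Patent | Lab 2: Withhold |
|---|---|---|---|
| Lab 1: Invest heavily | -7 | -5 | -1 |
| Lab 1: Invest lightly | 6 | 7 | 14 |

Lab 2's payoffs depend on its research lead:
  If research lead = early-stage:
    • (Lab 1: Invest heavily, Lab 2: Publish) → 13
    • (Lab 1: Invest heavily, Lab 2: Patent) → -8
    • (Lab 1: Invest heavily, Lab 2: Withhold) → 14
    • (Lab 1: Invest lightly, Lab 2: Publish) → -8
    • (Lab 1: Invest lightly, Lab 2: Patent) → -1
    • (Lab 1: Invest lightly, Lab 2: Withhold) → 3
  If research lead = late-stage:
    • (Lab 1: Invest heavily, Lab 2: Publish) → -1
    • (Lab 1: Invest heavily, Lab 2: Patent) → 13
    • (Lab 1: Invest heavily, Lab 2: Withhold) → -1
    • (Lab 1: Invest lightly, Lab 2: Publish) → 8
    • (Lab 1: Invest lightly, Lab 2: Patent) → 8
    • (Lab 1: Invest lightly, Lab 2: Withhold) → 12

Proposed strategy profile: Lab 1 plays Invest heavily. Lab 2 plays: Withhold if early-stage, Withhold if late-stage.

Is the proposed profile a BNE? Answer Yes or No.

No

A profile is a BNE iff every type of every player is best-responding given beliefs about the other side.
Lab 1 plays Invest heavily: E[Invest heavily] = 2/3·(-1) + 1/3·(-1) = -1; E[Invest lightly] = 14. Not best-responding. ✗
Lab 2 (research lead early-stage), facing Invest heavily: Publish gives 13, Patent gives -8, Withhold gives 14. Proposed Withhold is best. ✓
Lab 2 (research lead late-stage), facing Invest heavily: Publish gives -1, Patent gives 13, Withhold gives -1. Proposed Withhold is not best — profitable deviation exists. ✗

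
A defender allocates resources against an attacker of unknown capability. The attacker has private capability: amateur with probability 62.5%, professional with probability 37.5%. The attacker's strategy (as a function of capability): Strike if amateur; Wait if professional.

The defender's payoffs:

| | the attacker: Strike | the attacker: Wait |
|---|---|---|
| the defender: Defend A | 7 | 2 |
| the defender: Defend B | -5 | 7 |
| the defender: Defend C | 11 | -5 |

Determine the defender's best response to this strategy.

Defend A

E[Defend A] = 0.625·(7) + 0.375·(2) = 5.125
E[Defend B] = 0.625·(-5) + 0.375·(7) = -0.5
E[Defend C] = 0.625·(11) + 0.375·(-5) = 5
Best response: Defend A (5.125 is the largest).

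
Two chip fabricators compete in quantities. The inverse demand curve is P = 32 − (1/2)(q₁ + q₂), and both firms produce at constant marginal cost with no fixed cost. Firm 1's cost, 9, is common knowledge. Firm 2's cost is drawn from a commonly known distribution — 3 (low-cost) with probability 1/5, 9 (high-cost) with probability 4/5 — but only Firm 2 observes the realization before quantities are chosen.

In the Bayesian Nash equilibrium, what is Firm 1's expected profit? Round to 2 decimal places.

Type-c best response for Firm 2: q₂(c) = (32 − c) − q₁/2.
Firm 1 maximizes expected profit; its first-order condition is 32 − q₁ − (1/2)E[q₂] − 9 = 0.
Substituting E[q₂] and solving: E[c₂] = 7.8, so q₁ = (32 − 2·9 + 7.8)/(3/2) = 14.5333.
E[P] = 32 − (1/2)·(q₁ + E[q₂]) = 16.2667; Firm 1's expected profit = (E[P] − 9)·q₁ = (16.2667 − 9)·14.5333 = 105.609.

105.61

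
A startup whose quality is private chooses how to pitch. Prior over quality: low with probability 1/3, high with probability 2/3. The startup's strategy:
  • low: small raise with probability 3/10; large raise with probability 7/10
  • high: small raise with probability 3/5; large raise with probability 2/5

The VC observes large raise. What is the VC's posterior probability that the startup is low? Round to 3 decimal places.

0.467

P(large raise) = (1/3)·(7/10) + (2/3)·(2/5) = 1/2
P(low | large raise) = ((1/3)·(7/10)) / (1/2) = (7/30) / (1/2) = 7/15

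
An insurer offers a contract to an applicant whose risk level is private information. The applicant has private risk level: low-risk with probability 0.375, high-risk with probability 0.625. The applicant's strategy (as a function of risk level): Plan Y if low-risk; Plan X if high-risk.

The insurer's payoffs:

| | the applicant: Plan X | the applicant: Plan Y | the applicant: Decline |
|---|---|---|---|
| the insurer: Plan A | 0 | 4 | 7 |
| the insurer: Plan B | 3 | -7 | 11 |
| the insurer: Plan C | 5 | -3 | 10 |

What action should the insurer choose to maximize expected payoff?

E[Plan A] = 0.375·(4) + 0.625·(0) = 1.5
E[Plan B] = 0.375·(-7) + 0.625·(3) = -0.75
E[Plan C] = 0.375·(-3) + 0.625·(5) = 2
Best response: Plan C (2 is the largest).

Plan C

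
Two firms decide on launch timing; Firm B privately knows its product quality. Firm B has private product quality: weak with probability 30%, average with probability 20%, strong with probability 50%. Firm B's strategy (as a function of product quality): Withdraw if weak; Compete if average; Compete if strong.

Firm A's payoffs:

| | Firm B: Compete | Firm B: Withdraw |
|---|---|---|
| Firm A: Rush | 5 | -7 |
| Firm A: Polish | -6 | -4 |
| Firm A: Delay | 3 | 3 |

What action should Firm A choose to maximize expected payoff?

Delay

E[Rush] = 0.3·(-7) + 0.2·(5) + 0.5·(5) = 1.4
E[Polish] = 0.3·(-4) + 0.2·(-6) + 0.5·(-6) = -5.4
E[Delay] = 0.3·(3) + 0.2·(3) + 0.5·(3) = 3
Best response: Delay (3 is the largest).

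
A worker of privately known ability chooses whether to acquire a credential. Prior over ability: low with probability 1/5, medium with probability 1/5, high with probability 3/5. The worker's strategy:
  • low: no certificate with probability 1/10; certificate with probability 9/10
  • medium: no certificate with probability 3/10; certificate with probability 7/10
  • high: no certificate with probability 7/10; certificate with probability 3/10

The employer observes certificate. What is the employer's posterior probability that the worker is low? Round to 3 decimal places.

0.360

P(certificate) = (1/5)·(9/10) + (1/5)·(7/10) + (3/5)·(3/10) = 1/2
P(low | certificate) = ((1/5)·(9/10)) / (1/2) = (9/50) / (1/2) = 9/25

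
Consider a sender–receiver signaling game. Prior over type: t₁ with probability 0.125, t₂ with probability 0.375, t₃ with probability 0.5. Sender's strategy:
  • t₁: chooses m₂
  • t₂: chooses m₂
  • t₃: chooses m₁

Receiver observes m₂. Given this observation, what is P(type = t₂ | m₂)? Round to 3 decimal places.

P(m₂) = 0.125·1 + 0.375·1 + 0.5·0 = 0.5
P(t₂ | m₂) = (0.375·1) / 0.5 = 0.375 / 0.5 = 0.75

0.750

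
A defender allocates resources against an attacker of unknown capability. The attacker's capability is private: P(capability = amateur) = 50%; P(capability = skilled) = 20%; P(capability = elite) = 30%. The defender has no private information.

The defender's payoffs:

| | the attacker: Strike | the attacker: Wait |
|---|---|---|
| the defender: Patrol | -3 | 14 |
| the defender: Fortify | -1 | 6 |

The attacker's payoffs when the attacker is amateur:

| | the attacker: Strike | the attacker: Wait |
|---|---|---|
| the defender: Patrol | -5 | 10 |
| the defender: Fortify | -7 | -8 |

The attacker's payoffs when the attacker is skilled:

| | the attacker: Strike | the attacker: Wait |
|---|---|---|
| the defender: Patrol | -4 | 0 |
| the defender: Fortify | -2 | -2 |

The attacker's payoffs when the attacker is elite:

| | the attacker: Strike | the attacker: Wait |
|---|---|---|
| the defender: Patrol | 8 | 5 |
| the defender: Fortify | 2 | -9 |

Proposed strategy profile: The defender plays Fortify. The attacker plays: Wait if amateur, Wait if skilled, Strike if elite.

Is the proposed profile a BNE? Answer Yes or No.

No

A profile is a BNE iff every type of every player is best-responding given beliefs about the other side.
The defender plays Fortify: E[Fortify] = 0.5·(6) + 0.2·(6) + 0.3·(-1) = 3.9; E[Patrol] = 8.9. Not best-responding. ✗
The attacker (capability amateur), facing Fortify: Strike gives -7, Wait gives -8. Proposed Wait is not best — profitable deviation exists. ✗
The attacker (capability skilled), facing Fortify: Strike gives -2, Wait gives -2. Proposed Wait is best. ✓
The attacker (capability elite), facing Fortify: Strike gives 2, Wait gives -9. Proposed Strike is best. ✓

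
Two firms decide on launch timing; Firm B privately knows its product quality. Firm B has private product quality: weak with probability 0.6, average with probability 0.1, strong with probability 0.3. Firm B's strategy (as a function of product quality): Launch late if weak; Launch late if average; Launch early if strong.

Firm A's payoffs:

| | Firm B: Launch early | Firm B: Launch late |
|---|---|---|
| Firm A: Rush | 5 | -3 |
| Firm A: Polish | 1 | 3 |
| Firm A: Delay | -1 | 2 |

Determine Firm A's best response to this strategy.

Polish

E[Rush] = 0.6·(-3) + 0.1·(-3) + 0.3·(5) = -0.6
E[Polish] = 0.6·(3) + 0.1·(3) + 0.3·(1) = 2.4
E[Delay] = 0.6·(2) + 0.1·(2) + 0.3·(-1) = 1.1
Best response: Polish (2.4 is the largest).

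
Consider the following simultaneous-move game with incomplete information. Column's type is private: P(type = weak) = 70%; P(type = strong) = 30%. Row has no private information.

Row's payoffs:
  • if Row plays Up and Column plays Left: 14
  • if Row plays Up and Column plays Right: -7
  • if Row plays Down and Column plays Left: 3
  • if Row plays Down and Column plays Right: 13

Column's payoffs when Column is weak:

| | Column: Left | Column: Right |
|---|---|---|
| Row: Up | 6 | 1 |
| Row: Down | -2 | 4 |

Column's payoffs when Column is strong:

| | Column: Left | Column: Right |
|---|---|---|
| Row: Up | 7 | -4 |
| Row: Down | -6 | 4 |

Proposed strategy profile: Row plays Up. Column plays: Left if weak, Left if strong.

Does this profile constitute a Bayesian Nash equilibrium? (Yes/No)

Yes

Row plays Up: E[Up] = 0.7·(14) + 0.3·(14) = 14; E[Down] = 3. Best-responding. ✓
Column (type weak), facing Up: Left gives 6, Right gives 1. Proposed Left is best. ✓
Column (type strong), facing Up: Left gives 7, Right gives -4. Proposed Left is best. ✓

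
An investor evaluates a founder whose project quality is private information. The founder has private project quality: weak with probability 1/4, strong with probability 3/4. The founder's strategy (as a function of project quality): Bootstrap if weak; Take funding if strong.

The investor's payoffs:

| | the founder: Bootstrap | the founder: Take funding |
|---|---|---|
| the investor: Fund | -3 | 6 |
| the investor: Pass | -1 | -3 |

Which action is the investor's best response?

Fund

E[Fund] = 1/4·(-3) + 3/4·(6) = 15/4
E[Pass] = 1/4·(-1) + 3/4·(-3) = -5/2
Best response: Fund (15/4 is the largest).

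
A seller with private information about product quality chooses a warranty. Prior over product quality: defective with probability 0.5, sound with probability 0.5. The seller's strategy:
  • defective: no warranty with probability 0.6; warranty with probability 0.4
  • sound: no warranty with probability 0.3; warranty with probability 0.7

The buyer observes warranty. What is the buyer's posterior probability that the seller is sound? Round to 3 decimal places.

P(warranty) = 0.5·0.4 + 0.5·0.7 = 0.55
P(sound | warranty) = (0.5·0.7) / 0.55 = 0.35 / 0.55 = 0.636364

0.636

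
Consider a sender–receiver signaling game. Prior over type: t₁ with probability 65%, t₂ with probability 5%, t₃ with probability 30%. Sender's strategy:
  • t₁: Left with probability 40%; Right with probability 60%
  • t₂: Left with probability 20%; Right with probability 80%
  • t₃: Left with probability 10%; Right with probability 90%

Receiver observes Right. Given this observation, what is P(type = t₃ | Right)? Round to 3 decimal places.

P(Right) = 0.65·0.6 + 0.05·0.8 + 0.3·0.9 = 0.7
P(t₃ | Right) = (0.3·0.9) / 0.7 = 0.27 / 0.7 = 0.385714

0.386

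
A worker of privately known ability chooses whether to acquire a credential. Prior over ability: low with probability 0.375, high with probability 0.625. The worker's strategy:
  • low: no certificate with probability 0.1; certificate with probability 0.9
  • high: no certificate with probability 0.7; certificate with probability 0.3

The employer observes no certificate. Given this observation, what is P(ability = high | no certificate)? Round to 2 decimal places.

P(no certificate) = 0.375·0.1 + 0.625·0.7 = 0.475
P(high | no certificate) = (0.625·0.7) / 0.475 = 0.4375 / 0.475 = 0.921053

0.92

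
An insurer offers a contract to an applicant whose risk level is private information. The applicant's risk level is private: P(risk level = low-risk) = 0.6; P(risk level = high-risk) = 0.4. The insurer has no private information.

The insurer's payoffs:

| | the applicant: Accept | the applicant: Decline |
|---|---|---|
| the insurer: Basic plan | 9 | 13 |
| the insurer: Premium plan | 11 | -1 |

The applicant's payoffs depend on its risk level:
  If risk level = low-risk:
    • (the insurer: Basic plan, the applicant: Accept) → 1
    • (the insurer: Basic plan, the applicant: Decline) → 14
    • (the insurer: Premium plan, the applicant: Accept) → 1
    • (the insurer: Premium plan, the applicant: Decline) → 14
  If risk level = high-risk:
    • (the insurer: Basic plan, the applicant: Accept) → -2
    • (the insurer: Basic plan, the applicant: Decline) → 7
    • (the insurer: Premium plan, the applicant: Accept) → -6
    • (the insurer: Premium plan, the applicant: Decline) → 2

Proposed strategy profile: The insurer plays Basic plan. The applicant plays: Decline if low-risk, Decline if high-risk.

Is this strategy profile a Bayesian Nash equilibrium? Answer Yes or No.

The insurer plays Basic plan: E[Basic plan] = 0.6·(13) + 0.4·(13) = 13; E[Premium plan] = -1. Best-responding. ✓
The applicant (risk level low-risk), facing Basic plan: Accept gives 1, Decline gives 14. Proposed Decline is best. ✓
The applicant (risk level high-risk), facing Basic plan: Accept gives -2, Decline gives 7. Proposed Decline is best. ✓

Yes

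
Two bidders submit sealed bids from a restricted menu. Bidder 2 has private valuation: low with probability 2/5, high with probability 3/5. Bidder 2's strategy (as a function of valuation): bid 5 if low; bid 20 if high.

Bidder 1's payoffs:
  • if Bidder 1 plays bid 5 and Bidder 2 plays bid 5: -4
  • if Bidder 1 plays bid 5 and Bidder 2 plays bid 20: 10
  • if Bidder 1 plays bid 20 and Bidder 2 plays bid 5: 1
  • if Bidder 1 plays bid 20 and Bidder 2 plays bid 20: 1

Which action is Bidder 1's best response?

E[bid 5] = 2/5·(-4) + 3/5·(10) = 22/5
E[bid 20] = 2/5·(1) + 3/5·(1) = 1
Best response: bid 5 (22/5 is the largest).

bid 5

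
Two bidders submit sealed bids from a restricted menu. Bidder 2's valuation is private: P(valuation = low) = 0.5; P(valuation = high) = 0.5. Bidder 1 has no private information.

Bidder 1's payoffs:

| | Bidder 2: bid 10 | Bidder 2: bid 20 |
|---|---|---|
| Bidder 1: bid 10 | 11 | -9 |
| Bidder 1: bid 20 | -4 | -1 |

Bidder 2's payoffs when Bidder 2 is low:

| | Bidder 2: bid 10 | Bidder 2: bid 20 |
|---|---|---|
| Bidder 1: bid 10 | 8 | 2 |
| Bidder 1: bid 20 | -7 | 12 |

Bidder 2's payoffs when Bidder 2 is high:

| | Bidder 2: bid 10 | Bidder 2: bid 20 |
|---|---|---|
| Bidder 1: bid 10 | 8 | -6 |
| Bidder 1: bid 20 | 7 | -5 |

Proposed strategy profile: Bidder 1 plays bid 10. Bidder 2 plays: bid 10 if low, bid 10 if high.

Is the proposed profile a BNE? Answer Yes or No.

A profile is a BNE iff every type of every player is best-responding given beliefs about the other side.
Bidder 1 plays bid 10: E[bid 10] = 0.5·(11) + 0.5·(11) = 11; E[bid 20] = -4. Best-responding. ✓
Bidder 2 (valuation low), facing bid 10: bid 10 gives 8, bid 20 gives 2. Proposed bid 10 is best. ✓
Bidder 2 (valuation high), facing bid 10: bid 10 gives 8, bid 20 gives -6. Proposed bid 10 is best. ✓

Yes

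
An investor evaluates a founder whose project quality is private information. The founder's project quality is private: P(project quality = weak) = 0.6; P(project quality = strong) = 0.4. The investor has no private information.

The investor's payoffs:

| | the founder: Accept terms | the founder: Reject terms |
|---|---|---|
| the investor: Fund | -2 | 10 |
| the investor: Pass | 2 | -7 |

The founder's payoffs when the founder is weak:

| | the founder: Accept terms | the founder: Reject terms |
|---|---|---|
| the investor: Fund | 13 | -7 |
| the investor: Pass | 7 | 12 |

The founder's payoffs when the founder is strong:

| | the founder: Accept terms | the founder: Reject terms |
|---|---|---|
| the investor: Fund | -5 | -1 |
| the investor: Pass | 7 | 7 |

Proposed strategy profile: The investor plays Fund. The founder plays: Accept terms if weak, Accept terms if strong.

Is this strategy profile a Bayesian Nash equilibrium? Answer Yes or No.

No

The investor plays Fund: E[Fund] = 0.6·(-2) + 0.4·(-2) = -2; E[Pass] = 2. Not best-responding. ✗
The founder (project quality weak), facing Fund: Accept terms gives 13, Reject terms gives -7. Proposed Accept terms is best. ✓
The founder (project quality strong), facing Fund: Accept terms gives -5, Reject terms gives -1. Proposed Accept terms is not best — profitable deviation exists. ✗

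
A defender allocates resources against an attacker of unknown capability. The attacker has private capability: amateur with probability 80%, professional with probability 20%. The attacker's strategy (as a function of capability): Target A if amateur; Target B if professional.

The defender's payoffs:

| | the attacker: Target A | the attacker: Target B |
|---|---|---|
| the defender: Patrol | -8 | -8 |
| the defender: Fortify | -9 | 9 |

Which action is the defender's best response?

E[Patrol] = 0.8·(-8) + 0.2·(-8) = -8
E[Fortify] = 0.8·(-9) + 0.2·(9) = -5.4
Best response: Fortify (-5.4 is the largest).

Fortify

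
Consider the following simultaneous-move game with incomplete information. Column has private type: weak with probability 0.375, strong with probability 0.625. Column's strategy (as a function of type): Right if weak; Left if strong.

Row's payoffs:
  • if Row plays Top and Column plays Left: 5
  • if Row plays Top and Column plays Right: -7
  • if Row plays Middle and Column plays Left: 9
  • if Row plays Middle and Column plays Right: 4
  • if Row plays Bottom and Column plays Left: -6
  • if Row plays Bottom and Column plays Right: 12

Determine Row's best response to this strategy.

Middle

E[Top] = 0.375·(-7) + 0.625·(5) = 0.5
E[Middle] = 0.375·(4) + 0.625·(9) = 7.125
E[Bottom] = 0.375·(12) + 0.625·(-6) = 0.75
Best response: Middle (7.125 is the largest).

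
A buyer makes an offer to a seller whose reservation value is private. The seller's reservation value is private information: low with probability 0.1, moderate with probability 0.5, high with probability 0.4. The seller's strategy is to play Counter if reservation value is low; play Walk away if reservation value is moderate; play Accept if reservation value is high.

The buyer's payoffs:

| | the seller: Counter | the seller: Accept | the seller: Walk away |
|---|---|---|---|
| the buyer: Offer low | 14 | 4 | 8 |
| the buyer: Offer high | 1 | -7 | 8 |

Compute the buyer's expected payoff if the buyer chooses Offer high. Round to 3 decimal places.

1.300

E[Offer high] = 0.1·1 + 0.5·8 + 0.4·(-7) = 0.1 + 4 + (-2.8) = 1.3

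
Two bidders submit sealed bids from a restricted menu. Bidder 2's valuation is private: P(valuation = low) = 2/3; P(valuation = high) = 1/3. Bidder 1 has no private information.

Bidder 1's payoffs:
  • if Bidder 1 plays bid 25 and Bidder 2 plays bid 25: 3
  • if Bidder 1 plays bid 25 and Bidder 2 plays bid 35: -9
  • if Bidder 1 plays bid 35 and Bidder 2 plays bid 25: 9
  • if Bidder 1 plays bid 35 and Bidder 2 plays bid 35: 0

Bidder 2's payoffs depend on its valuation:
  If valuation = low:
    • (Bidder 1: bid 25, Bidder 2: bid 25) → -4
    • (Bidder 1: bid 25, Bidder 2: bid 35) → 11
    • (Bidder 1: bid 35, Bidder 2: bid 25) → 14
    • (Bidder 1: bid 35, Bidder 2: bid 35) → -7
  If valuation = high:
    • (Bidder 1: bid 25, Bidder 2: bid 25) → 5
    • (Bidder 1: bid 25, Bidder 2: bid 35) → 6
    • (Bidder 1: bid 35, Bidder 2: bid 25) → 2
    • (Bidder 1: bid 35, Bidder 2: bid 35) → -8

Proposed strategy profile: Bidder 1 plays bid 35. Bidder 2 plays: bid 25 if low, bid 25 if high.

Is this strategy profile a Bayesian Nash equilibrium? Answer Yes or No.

Yes

Bidder 1 plays bid 35: E[bid 35] = 2/3·(9) + 1/3·(9) = 9; E[bid 25] = 3. Best-responding. ✓
Bidder 2 (valuation low), facing bid 35: bid 25 gives 14, bid 35 gives -7. Proposed bid 25 is best. ✓
Bidder 2 (valuation high), facing bid 35: bid 25 gives 2, bid 35 gives -8. Proposed bid 25 is best. ✓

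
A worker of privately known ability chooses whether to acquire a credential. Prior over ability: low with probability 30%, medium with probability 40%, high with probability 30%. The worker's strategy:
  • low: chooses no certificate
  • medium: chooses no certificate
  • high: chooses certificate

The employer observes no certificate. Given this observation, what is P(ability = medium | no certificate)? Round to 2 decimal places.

Apply Bayes' rule using the sender's strategy as the likelihood.
P(no certificate) = 0.3·1 + 0.4·1 + 0.3·0 = 0.7
P(medium | no certificate) = (0.4·1) / 0.7 = 0.4 / 0.7 = 0.571429

0.57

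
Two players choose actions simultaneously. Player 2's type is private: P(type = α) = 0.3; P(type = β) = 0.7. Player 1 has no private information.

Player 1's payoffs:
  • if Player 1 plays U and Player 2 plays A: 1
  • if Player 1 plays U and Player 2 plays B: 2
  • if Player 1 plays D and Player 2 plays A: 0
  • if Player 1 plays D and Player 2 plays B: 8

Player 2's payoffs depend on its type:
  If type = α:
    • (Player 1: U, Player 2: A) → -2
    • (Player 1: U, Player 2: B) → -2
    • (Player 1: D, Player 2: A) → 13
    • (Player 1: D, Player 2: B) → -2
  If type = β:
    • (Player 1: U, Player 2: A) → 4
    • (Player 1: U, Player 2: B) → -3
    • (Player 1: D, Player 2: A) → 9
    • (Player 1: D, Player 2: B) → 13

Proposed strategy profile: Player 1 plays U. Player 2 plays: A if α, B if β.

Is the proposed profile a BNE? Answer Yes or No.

Player 1 plays U: E[U] = 0.3·(1) + 0.7·(2) = 1.7; E[D] = 5.6. Not best-responding. ✗
Player 2 (type α), facing U: A gives -2, B gives -2. Proposed A is best. ✓
Player 2 (type β), facing U: A gives 4, B gives -3. Proposed B is not best — profitable deviation exists. ✗

No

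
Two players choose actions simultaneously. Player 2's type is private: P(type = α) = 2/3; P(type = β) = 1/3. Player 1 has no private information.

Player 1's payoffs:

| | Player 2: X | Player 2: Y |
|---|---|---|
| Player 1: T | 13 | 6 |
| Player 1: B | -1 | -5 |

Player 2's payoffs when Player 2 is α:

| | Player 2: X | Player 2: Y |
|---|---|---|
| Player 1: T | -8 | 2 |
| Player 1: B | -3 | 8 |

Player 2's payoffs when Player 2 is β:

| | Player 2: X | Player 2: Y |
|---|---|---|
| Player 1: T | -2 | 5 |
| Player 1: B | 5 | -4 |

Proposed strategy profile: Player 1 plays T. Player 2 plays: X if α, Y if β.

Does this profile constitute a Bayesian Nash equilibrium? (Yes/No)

No

Player 1 plays T: E[T] = 2/3·(13) + 1/3·(6) = 32/3; E[B] = -7/3. Best-responding. ✓
Player 2 (type α), facing T: X gives -8, Y gives 2. Proposed X is not best — profitable deviation exists. ✗
Player 2 (type β), facing T: X gives -2, Y gives 5. Proposed Y is best. ✓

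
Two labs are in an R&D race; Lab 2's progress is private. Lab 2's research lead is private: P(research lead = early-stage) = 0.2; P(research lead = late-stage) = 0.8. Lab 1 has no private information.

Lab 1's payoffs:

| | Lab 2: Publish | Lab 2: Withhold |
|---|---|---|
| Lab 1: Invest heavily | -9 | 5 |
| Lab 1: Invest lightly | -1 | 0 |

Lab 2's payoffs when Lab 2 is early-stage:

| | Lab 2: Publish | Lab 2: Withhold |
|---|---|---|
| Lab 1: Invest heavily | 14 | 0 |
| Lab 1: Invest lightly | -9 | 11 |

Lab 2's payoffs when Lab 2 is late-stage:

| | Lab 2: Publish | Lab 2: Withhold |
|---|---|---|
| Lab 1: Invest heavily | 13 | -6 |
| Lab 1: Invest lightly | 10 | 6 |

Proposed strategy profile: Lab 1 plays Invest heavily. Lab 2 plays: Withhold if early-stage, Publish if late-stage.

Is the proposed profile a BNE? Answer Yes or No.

No

A profile is a BNE iff every type of every player is best-responding given beliefs about the other side.
Lab 1 plays Invest heavily: E[Invest heavily] = 0.2·(5) + 0.8·(-9) = -6.2; E[Invest lightly] = -0.8. Not best-responding. ✗
Lab 2 (research lead early-stage), facing Invest heavily: Publish gives 14, Withhold gives 0. Proposed Withhold is not best — profitable deviation exists. ✗
Lab 2 (research lead late-stage), facing Invest heavily: Publish gives 13, Withhold gives -6. Proposed Publish is best. ✓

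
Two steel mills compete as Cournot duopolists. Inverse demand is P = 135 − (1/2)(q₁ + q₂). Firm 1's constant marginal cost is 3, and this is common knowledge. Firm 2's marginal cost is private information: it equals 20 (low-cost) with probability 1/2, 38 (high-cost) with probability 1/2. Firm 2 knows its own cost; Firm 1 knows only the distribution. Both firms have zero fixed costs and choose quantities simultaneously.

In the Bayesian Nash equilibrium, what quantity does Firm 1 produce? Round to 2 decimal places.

Each type of Firm 2 best-responds to q₁; Firm 1 best-responds to the expected q₂ over Firm 2's types.
Firm 2 with cost c maximizes (135 − (1/2)(q₁+q₂) − c)·q₂, giving q₂(c) = (135 − c − (1/2)q₁).
E[c₂] = 1/2·20 + 1/2·38 = 29
Firm 1's FOC against E[q₂] yields q₁ = (135 − 2·3 + E[c₂])/(3/2) = (135 − 6 + 29)/(3/2) = 105.333.

105.33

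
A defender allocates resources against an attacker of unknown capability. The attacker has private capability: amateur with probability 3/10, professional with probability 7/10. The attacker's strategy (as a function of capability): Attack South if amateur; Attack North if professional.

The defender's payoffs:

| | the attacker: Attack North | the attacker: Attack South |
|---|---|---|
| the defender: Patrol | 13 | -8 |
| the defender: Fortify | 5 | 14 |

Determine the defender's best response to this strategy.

E[Patrol] = 3/10·(-8) + 7/10·(13) = 67/10
E[Fortify] = 3/10·(14) + 7/10·(5) = 77/10
Best response: Fortify (77/10 is the largest).

Fortify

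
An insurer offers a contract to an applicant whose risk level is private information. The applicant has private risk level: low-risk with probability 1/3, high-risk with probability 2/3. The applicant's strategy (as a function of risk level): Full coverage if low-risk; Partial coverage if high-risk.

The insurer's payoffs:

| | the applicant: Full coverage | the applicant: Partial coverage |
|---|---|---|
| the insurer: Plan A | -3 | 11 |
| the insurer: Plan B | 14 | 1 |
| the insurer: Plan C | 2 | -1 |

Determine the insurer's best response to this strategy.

Compute the insurer's expected payoff for each action, taking the expectation over the applicant's type.
E[Plan A] = 1/3·(-3) + 2/3·(11) = 19/3
E[Plan B] = 1/3·(14) + 2/3·(1) = 16/3
E[Plan C] = 1/3·(2) + 2/3·(-1) = 0
Best response: Plan A (19/3 is the largest).

Plan A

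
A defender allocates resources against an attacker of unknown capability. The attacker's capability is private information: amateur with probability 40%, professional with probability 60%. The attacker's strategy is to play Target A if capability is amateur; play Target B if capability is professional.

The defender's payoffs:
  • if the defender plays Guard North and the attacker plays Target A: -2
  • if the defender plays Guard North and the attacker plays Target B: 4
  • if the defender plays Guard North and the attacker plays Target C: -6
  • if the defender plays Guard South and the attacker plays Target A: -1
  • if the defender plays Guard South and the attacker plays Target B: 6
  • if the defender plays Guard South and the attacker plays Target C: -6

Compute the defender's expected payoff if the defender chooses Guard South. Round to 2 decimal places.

E[Guard South] = 0.4·(-1) + 0.6·6 = (-0.4) + 3.6 = 3.2

3.20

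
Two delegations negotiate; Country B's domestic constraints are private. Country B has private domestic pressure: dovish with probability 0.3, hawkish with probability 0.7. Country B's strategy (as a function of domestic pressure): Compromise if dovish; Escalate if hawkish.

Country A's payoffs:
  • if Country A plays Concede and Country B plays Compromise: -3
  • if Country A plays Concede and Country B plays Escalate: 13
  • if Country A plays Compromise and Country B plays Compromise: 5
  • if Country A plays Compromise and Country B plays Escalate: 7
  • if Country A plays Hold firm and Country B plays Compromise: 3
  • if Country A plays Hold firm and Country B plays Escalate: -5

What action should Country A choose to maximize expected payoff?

E[Concede] = 0.3·(-3) + 0.7·(13) = 8.2
E[Compromise] = 0.3·(5) + 0.7·(7) = 6.4
E[Hold firm] = 0.3·(3) + 0.7·(-5) = -2.6
Best response: Concede (8.2 is the largest).

Concede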